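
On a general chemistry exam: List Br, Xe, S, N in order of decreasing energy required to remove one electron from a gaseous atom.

N is in period 2, group 15; S is in period 3, group 16; Br is in period 4, group 17; Xe is in period 5, group 18.
First ionization energy rises across a period (greater Z_eff holds electrons more tightly) and falls down a group (valence electrons are farther from the nucleus).
These sit on a diagonal, where the across-period and down-group effects partly cancel.
Br > S: the two effects oppose for this pair; the across-period effect wins (1140 vs 1000 kJ/mol).
Xe > Br: the two effects oppose for this pair; the across-period effect wins (1170 vs 1140 kJ/mol).
N > Xe: period and group pull opposite ways; the down-group shift dominates (1402 vs 1170 kJ/mol).
For reference (kJ/mol): N 1402, S 1000, Br 1140, Xe 1170.
So from highest to lowest: N > Xe > Br > S.

N, Xe, Br, S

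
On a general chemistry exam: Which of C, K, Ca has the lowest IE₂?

Ca

The second ionization energy removes an electron from the +1 ion. For each element: C⁺ still has 3 valence electrons; K⁺ is the bare [Ar] core; Ca⁺ still has 1 valence electron.
Core electrons are held far more tightly than valence electrons, so K tops the IE_2 order.
Valence configurations: C⁺ [He]2s²2p¹, Ca⁺ [Ar]4s¹.
The numbers (kJ/mol): C 2353, K 3052, Ca 1145.
So the second ionization energies run Ca < C < K.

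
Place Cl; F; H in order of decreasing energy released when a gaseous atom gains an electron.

H is in period 1, group 1; F is in period 2, group 17; Cl is in period 3, group 17.
EA tends to increase across a period and decrease down a group, though the pattern is less regular than for IE or radius.
Neither a single period nor a single group — weigh both effects.
F > H: the two effects oppose for this pair; the across-period effect wins (328 vs 73 kJ/mol).
Cl > F: this pair runs against the simple trend — see the exception note.
Note the exception: Cl has a higher electron affinity than F, contrary to the simple trend — F's small 2p subshell makes the incoming electron feel strong e⁻–e⁻ repulsion, so Cl actually releases more energy on gaining an electron.
For reference (kJ/mol): H 73, F 328, Cl 349.
So from highest to lowest: Cl > F > H.

Cl > F > H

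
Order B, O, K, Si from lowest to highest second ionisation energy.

Consider each +1 ion: B⁺ still has 2 valence electrons; O⁺ still has 5 valence electrons; K⁺ is the bare [Ar] core; Si⁺ still has 3 valence electrons.
Usually core removal costs more than valence removal, but here the competition is close: a tightly held n=2 valence electron can cost more to remove than an n=3 core electron, so the actual values have to decide it.
Valence configurations: B⁺ [He]2s², O⁺ [He]2s²2p³, Si⁺ [Ne]3s²3p¹.
Approximate IE_2 values (kJ/mol): B 2427, O 3388, K 3052, Si 1577.
Hence IE_2: Si < B < K < O.

Si < B < K < O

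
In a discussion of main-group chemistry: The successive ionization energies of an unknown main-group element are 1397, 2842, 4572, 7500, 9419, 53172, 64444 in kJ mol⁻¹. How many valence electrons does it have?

5

Look for the largest jump between consecutive ionization energies: IE6/IE5 ≈ 5.6, far larger than any earlier ratio.
That jump marks the point where a core electron is being removed. So the atom has 5 valence electrons.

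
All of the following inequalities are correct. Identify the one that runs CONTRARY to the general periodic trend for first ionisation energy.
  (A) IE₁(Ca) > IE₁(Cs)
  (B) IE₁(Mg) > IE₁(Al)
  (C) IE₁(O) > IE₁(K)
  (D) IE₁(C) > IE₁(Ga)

The general trend: first ionisation energy increases across a period and decreases down a group.
(A) Ca (period 4, group 2) vs Cs (period 6, group 1): the stated order agrees with the simple trend.
(B) Mg (period 3, group 2) vs Al (period 3, group 13): the stated order contradicts the simple trend.
(C) O (period 2, group 16) vs K (period 4, group 1): the stated order agrees with the simple trend.
(D) C (period 2, group 14) vs Ga (period 4, group 13): the stated order agrees with the simple trend.
The exception is (B): Al's single 3p electron is easier to remove than one from Mg's filled 3s².

(B)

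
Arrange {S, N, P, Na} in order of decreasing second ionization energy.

Na > N > S > P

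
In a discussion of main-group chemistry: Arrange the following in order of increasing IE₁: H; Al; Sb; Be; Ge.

H is in period 1, group 1; Be is in period 2, group 2; Al is in period 3, group 13; Ge is in period 4, group 14; Sb is in period 5, group 15.
Removing the outermost electron gets harder across a period and easier down a group.
A diagonal step moves right (one effect) and down (the opposite effect) at once.
Ge > Al: period and group pull opposite ways; the across-period shift dominates (762 vs 578 kJ/mol).
Sb > Ge: period and group pull opposite ways; the across-period shift dominates (831 vs 762 kJ/mol).
Be > Sb: the two effects oppose for this pair; the down-group effect wins (900 vs 831 kJ/mol).
H > Be: period and group pull opposite ways; the down-group shift dominates (1312 vs 900 kJ/mol).
For reference (kJ/mol): H 1312, Be 900, Al 578, Ge 762, Sb 831.
So from lowest to highest: Al < Ge < Sb < Be < H.

Al, Ge, Sb, Be, H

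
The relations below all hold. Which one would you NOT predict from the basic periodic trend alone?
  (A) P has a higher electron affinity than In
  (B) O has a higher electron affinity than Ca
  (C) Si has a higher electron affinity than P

(C)

The general trend: electron affinity increases across a period and decreases down a group.
(A) P (period 3, group 15) vs In (period 5, group 13): the stated order agrees with the simple trend.
(B) O (period 2, group 16) vs Ca (period 4, group 2): the stated order agrees with the simple trend.
(C) Si (period 3, group 14) vs P (period 3, group 15): the stated order contradicts the simple trend.
The exception is (C): adding an electron to P's half-filled 3p³ is unfavourable, so Si (3p²) has the more exothermic EA.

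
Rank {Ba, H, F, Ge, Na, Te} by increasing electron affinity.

EA tends to increase across a period and decrease down a group, though the pattern is less regular than for IE or radius.
These span different periods and groups, so the two trends combine.
Na > Ba: period and group pull opposite ways; the down-group shift dominates (53 vs 14 kJ/mol).
H > Na: H sits above Na in group 1, so the down-group effect alone puts H higher.
Ge > H: period and group pull opposite ways; the across-period shift dominates (119 vs 73 kJ/mol).
Te > Ge: the two effects oppose for this pair; the across-period effect wins (190 vs 119 kJ/mol).
F > Te: relative to Te, both the across-period and down-group shifts push F's electron affinity up.
Approximate values (kJ/mol): H 73, F 328, Na 53, Ge 119, Te 190, Ba 14.
So from lowest to highest: Ba < Na < H < Ge < Te < F.

Ba, Na, H, Ge, Te, F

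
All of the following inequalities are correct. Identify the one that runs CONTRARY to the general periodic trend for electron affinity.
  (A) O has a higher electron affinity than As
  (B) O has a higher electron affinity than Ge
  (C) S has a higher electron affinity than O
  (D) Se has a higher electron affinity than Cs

(C)

The general trend: electron affinity increases across a period and decreases down a group.
(A) O (period 2, group 16) vs As (period 4, group 15): the stated order agrees with the simple trend.
(B) O (period 2, group 16) vs Ge (period 4, group 14): the stated order agrees with the simple trend.
(C) S (period 3, group 16) vs O (period 2, group 16): the stated order contradicts the simple trend.
(D) Se (period 4, group 16) vs Cs (period 6, group 1): the stated order agrees with the simple trend.
The exception is (C): the compact 2p subshell of O repels the added electron more than S's larger 3p does.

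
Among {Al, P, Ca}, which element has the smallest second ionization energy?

After 1 electron has been removed, what remains? Al⁺ still has 2 valence electrons; P⁺ still has 4 valence electrons; Ca⁺ still has 1 valence electron.
All are still removing valence electrons, so compare the +1 ions as you would atoms: IE_2 generally rises across a period (higher Z_eff) and falls down a group (larger shell), subject to the usual subshell exceptions.
Valence configurations: Al⁺ [Ne]3s², P⁺ [Ne]3s²3p², Ca⁺ [Ar]4s¹.
Tabulated IE_2 (kJ/mol): Al 1817, P 1907, Ca 1145.
Putting it together, IE_2: Ca < Al < P.

Ca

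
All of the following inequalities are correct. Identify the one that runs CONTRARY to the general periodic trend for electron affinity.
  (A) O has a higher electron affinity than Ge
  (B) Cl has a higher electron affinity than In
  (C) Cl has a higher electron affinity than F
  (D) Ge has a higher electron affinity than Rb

The general trend: electron affinity increases across a period and decreases down a group.
(A) O (period 2, group 16) vs Ge (period 4, group 14): the stated order agrees with the simple trend.
(B) Cl (period 3, group 17) vs In (period 5, group 13): the stated order agrees with the simple trend.
(C) Cl (period 3, group 17) vs F (period 2, group 17): the stated order contradicts the simple trend.
(D) Ge (period 4, group 14) vs Rb (period 5, group 1): the stated order agrees with the simple trend.
The exception is (C): F's small 2p subshell makes the incoming electron feel strong e⁻–e⁻ repulsion, so Cl actually releases more energy on gaining an electron.

(C)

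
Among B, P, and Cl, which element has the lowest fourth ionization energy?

P

Consider each +3 ion: B³⁺ is the bare [He] core; P³⁺ still has 2 valence electrons; Cl³⁺ still has 4 valence electrons.
Core electrons are held far more tightly than valence electrons, so B tops the IE_4 order.
Valence configurations: P³⁺ [Ne]3s², Cl³⁺ [Ne]3s²3p².
Tabulated IE_4 (kJ/mol): B 25026, P 4964, Cl 5159.
Hence IE_4: P < Cl < B.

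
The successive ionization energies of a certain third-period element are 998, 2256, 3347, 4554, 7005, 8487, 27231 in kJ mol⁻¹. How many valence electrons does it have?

Look for the largest jump between consecutive ionization energies: IE7/IE6 ≈ 3.2, far larger than any earlier ratio.
That jump marks the point where a core electron is being removed. So the atom has 6 valence electrons.

6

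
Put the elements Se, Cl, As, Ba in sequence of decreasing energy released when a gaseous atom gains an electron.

Cl is in period 3, group 17; As is in period 4, group 15; Se is in period 4, group 16; Ba is in period 6, group 2.
Electron affinity generally becomes more exothermic across a period toward the halogens and less exothermic down a group.
Here both period and group differ, so the two effects have to be weighed against each other.
As > Ba: relative to Ba, both the across-period and down-group shifts push As's electron affinity up.
Se > As: Se lies to the right of As in period 4, so the across-period effect alone puts Se higher.
Cl > Se: both effects reinforce here, so Cl is clearly the higher of the two.
Approximate values (kJ/mol): Cl 349, As 78, Se 195, Ba 14.
So from highest to lowest: Cl > Se > As > Ba.

Cl > Se > As > Ba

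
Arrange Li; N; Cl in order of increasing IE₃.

The third ionization energy removes an electron from the +2 ion. For each element: Li²⁺ is already 1 electron into the core; N²⁺ still has 3 valence electrons; Cl²⁺ still has 5 valence electrons.
Breaking into a closed-shell core is much more expensive than removing a leftover valence electron — Li has the largest IE_3 here.
Valence configurations: N²⁺ [He]2s²2p¹, Cl²⁺ [Ne]3s²3p³.
Tabulated IE_3 (kJ/mol): Li 11815, N 4578, Cl 3822.
Putting it together, IE_3: Cl < N < Li.

Cl < N < Li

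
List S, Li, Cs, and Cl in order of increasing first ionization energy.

Cs, Li, S, Cl

Li is in period 2, group 1; S is in period 3, group 16; Cl is in period 3, group 17; Cs is in period 6, group 1.
Across a period the outer electron is held more tightly (higher IE₁); down a group it sits in a higher shell, more shielded, and comes off more easily.
Here both period and group differ, so the two effects have to be weighed against each other.
Li > Cs: they share group 1; the group trend gives Li the larger value.
S > Li: period and group pull opposite ways; the across-period shift dominates (1000 vs 520 kJ/mol).
Cl > S: Cl lies to the right of S in period 3, so the across-period effect alone puts Cl higher.
Approximate values (kJ/mol): Li 520, S 1000, Cl 1251, Cs 376.
So from lowest to highest: Cs < Li < S < Cl.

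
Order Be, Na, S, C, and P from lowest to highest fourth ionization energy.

S < P < C < Na < Be

After 3 electrons have been removed, what remains? Be³⁺ is already 1 electron into the core; Na³⁺ is already 2 electrons into the core; S³⁺ still has 3 valence electrons; C³⁺ still has 1 valence electron; P³⁺ still has 2 valence electrons.
Core electrons are held far more tightly than valence electrons, so Na and Be top the IE_4 order.
Valence configurations: S³⁺ [Ne]3s²3p¹, C³⁺ [He]2s¹, P³⁺ [Ne]3s².
S³⁺ loses a lone 3p electron whereas P³⁺ must break into a filled 3s² pair, so IE_4(P) > IE_4(S) even though S has the higher nuclear charge.
Approximate IE_4 values (kJ/mol): Be 21007, Na 9543, S 4556, C 6223, P 4964.
Putting it together, IE_4: S < P < C < Na < Be.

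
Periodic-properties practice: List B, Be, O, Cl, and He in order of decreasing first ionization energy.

He > O > Cl > Be > B

He is in period 1, group 18; Be is in period 2, group 2; B is in period 2, group 13; O is in period 2, group 16; Cl is in period 3, group 17.
IE₁ increases left→right with effective nuclear charge and decreases top→bottom as the valence shell moves farther out.
Neither a single period nor a single group — weigh both effects.
Be > B: this pair runs against the simple trend — see the exception note.
Cl > Be: the two effects oppose for this pair; the across-period effect wins (1251 vs 900 kJ/mol).
O > Cl: period and group pull opposite ways; the down-group shift dominates (1314 vs 1251 kJ/mol).
He > O: relative to O, both the across-period and down-group shifts push He's first ionization energy up.
Note the exception: Be has a higher first ionization energy than B, contrary to the simple trend — removing B's lone 2p electron is easier than breaking Be's filled 2s².
Approximate values (kJ/mol): He 2372, Be 900, B 801, O 1314, Cl 1251.
So from highest to lowest: He > O > Cl > Be > B.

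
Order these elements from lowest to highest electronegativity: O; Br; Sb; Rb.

O is in period 2, group 16; Br is in period 4, group 17; Rb is in period 5, group 1; Sb is in period 5, group 15.
Electronegativity increases across a period and decreases down a group, tracking effective nuclear charge and atomic size.
These span different periods and groups, so the two trends combine.
Sb > Rb: Sb lies to the right of Rb in period 5, so the across-period effect alone puts Sb higher.
Br > Sb: relative to Sb, both the across-period and down-group shifts push Br's electronegativity up.
O > Br: period and group pull opposite ways; the down-group shift dominates (3.44 vs 2.96).
Tabulated electronegativity (Pauling): O 3.44, Br 2.96, Rb 0.82, Sb 2.05.
So from lowest to highest: Rb < Sb < Br < O.

Rb < Sb < Br < O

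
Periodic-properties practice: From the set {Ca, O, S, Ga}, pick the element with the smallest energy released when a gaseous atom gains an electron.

Ca

O is in period 2, group 16; S is in period 3, group 16; Ca is in period 4, group 2; Ga is in period 4, group 13.
Electron affinity generally becomes more exothermic across a period toward the halogens and less exothermic down a group.
These span different periods and groups, so the two trends combine.
Ga > Ca: Ga lies to the right of Ca in period 4, so the across-period effect alone puts Ga higher.
O > Ga: relative to Ga, both the across-period and down-group shifts push O's electron affinity up.
S > O: this pair runs against the simple trend — see the exception note.
Note the exception: S has a higher electron affinity than O, contrary to the simple trend — the compact 2p subshell of O repels the added electron more than S's larger 3p does.
For reference (kJ/mol): O 141, S 200, Ca 2, Ga 29.
The smallest energy released when a gaseous atom gains an electron among these belongs to Ca.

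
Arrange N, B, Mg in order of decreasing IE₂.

N > B > Mg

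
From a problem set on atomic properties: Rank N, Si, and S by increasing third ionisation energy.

Si, S, N

The third ionization energy removes an electron from the +2 ion. For each element: N²⁺ still has 3 valence electrons; Si²⁺ still has 2 valence electrons; S²⁺ still has 4 valence electrons.
All are still removing valence electrons, so compare the +2 ions as you would atoms: IE_3 generally rises across a period (higher Z_eff) and falls down a group (larger shell), subject to the usual subshell exceptions.
Valence configurations: N²⁺ [He]2s²2p¹, Si²⁺ [Ne]3s², S²⁺ [Ne]3s²3p².
The numbers (kJ/mol): N 4578, Si 3232, S 3357.
So the third ionization energies run Si < S < N.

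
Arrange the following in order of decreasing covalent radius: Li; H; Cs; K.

H is in period 1, group 1; Li is in period 2, group 1; K is in period 4, group 1; Cs is in period 6, group 1.
Radius decreases left→right (rising Z_eff, same n) and increases top→bottom (higher n).
All are in group 1, so atomic radius increases down the group.
So from largest to smallest: Cs > K > Li > H.

Cs > K > Li > H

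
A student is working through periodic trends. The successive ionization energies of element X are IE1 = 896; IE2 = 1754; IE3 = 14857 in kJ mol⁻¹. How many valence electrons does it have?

Look for the largest jump between consecutive ionization energies: IE3/IE2 ≈ 8.5, far larger than any earlier ratio.
That jump marks the point where a core electron is being removed. So the atom has 2 valence electrons.

2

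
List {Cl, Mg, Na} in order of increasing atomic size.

Na is in period 3, group 1; Mg is in period 3, group 2; Cl is in period 3, group 17.
Atomic radius shrinks across a period as nuclear charge pulls the same shell inward, and grows down a group as new shells are added.
All lie in period 3, so atomic radius increases right to left.
So from smallest to largest: Cl < Mg < Na.

Cl, Mg, Na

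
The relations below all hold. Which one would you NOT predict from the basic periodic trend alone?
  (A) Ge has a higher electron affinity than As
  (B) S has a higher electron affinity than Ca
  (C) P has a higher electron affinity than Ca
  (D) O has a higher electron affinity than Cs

The general trend: electron affinity increases across a period and decreases down a group.
(A) Ge (period 4, group 14) vs As (period 4, group 15): the stated order contradicts the simple trend.
(B) S (period 3, group 16) vs Ca (period 4, group 2): the stated order agrees with the simple trend.
(C) P (period 3, group 15) vs Ca (period 4, group 2): the stated order agrees with the simple trend.
(D) O (period 2, group 16) vs Cs (period 6, group 1): the stated order agrees with the simple trend.
The exception is (A): adding an electron to As's half-filled 4p³ is unfavourable, so Ge (4p²) has the more exothermic EA.

(A)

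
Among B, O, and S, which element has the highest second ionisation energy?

O

Consider each +1 ion: B⁺ still has 2 valence electrons; O⁺ still has 5 valence electrons; S⁺ still has 5 valence electrons.
All are still removing valence electrons, so compare the +1 ions as you would atoms: IE_2 generally rises across a period (higher Z_eff) and falls down a group (larger shell), subject to the usual subshell exceptions.
Valence configurations: B⁺ [He]2s², O⁺ [He]2s²2p³, S⁺ [Ne]3s²3p³.
Approximate IE_2 values (kJ/mol): B 2427, O 3388, S 2252.
Hence IE_2: S < B < O.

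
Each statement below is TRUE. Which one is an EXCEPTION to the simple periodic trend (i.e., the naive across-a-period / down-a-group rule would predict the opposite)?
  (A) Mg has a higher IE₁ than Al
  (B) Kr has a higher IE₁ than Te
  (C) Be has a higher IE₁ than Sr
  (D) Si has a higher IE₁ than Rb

(A)

The general trend: IE₁ increases across a period and decreases down a group.
(A) Mg (period 3, group 2) vs Al (period 3, group 13): the stated order contradicts the simple trend.
(B) Kr (period 4, group 18) vs Te (period 5, group 16): the stated order agrees with the simple trend.
(C) Be (period 2, group 2) vs Sr (period 5, group 2): the stated order agrees with the simple trend.
(D) Si (period 3, group 14) vs Rb (period 5, group 1): the stated order agrees with the simple trend.
The exception is (A): Al's single 3p electron is easier to remove than one from Mg's filled 3s².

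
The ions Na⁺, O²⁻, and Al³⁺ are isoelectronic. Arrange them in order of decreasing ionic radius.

All of these have 10 electrons, so size is governed by nuclear charge alone: the more protons, the stronger the pull on the same electron cloud, and the smaller the ion.
Nuclear charges: Al³⁺ (Z=13), Na⁺ (Z=11), O²⁻ (Z=8).
Largest to smallest: O²⁻ > Na⁺ > Al³⁺.

O²⁻, Na⁺, Al³⁺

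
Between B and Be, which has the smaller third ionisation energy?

After 2 electrons have been removed, what remains? B²⁺ still has 1 valence electron; Be²⁺ is the bare [He] core.
Pulling an electron out of a noble-gas core costs far more than removing a remaining valence electron, so Be sits at the high end of IE_3.
The numbers (kJ/mol): B 3660, Be 14849.
Putting it together, IE_3: B < Be.

B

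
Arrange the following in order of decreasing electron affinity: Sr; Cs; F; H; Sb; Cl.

H is in period 1, group 1; F is in period 2, group 17; Cl is in period 3, group 17; Sr is in period 5, group 2; Sb is in period 5, group 15; Cs is in period 6, group 1.
Adding an electron releases more energy for atoms nearer the top right (short of the noble gases).
These span different periods and groups, so the two trends combine.
Cs > Sr: this pair runs against the simple trend — see the exception note.
H > Cs: H sits above Cs in group 1, so the down-group effect alone puts H higher.
Sb > H: period and group pull opposite ways; the across-period shift dominates (103 vs 73 kJ/mol).
F > Sb: both effects reinforce here, so F is clearly the higher of the two.
Cl > F: this pair runs against the simple trend — see the exception note.
Note the exception: Cs has a higher electron affinity than Sr, contrary to the simple trend — adding an electron to Sr (ns²) has to open a new, higher-energy np subshell, which is unfavourable.
Note the exception: Cl has a higher electron affinity than F, contrary to the simple trend — F's small 2p subshell makes the incoming electron feel strong e⁻–e⁻ repulsion, so Cl actually releases more energy on gaining an electron.
For reference (kJ/mol): H 73, F 328, Cl 349, Sr 5, Sb 103, Cs 46.
So from highest to lowest: Cl > F > Sb > H > Cs > Sr.

Cl, F, Sb, H, Cs, Sr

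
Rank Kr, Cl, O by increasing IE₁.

Cl < O < Kr

O is in period 2, group 16; Cl is in period 3, group 17; Kr is in period 4, group 18.
Across a period the outer electron is held more tightly (higher IE₁); down a group it sits in a higher shell, more shielded, and comes off more easily.
These sit on a diagonal, where the across-period and down-group effects partly cancel.
O > Cl: the two effects oppose for this pair; the down-group effect wins (1314 vs 1251 kJ/mol).
Kr > O: the two effects oppose for this pair; the across-period effect wins (1351 vs 1314 kJ/mol).
For reference (kJ/mol): O 1314, Cl 1251, Kr 1351.
So from lowest to highest: Cl < O < Kr.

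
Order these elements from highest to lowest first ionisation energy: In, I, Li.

I > In > Li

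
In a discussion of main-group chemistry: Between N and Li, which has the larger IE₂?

Li

IE_2 is the cost of taking one more electron from the +1 cation: N⁺ still has 4 valence electrons; Li⁺ is the bare [He] core.
Core electrons are held far more tightly than valence electrons, so Li tops the IE_2 order.
Approximate IE_2 values (kJ/mol): N 2856, Li 7298.
So the second ionization energies run N < Li.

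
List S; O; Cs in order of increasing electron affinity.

Cs < O < S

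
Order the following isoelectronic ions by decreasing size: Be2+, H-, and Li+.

H- > Li+ > Be2+

All of these have 2 electrons, so size is governed by nuclear charge alone: the more protons, the stronger the pull on the same electron cloud, and the smaller the ion.
Nuclear charges: Be2+ (Z=4), Li+ (Z=3), H- (Z=1).
Largest to smallest: H- > Li+ > Be2+.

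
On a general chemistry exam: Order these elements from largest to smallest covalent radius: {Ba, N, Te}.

N is in period 2, group 15; Te is in period 5, group 16; Ba is in period 6, group 2.
Moving right in a period, electrons are added to the same shell under a stronger nuclear pull, so atoms get smaller; moving down, a new shell is opened and atoms get larger.
Neither a single period nor a single group — weigh both effects.
Te > N: the two effects oppose for this pair; the down-group effect wins (136 vs 71 pm).
Ba > Te: both effects reinforce here, so Ba is clearly the larger of the two.
Approximate values (pm): N 71, Te 136, Ba 196.
So from largest to smallest: Ba > Te > N.

Ba > Te > N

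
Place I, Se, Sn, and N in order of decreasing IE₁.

N is in period 2, group 15; Se is in period 4, group 16; Sn is in period 5, group 14; I is in period 5, group 17.
IE₁ increases left→right with effective nuclear charge and decreases top→bottom as the valence shell moves farther out.
Neither a single period nor a single group — weigh both effects.
Se > Sn: relative to Sn, both the across-period and down-group shifts push Se's first ionization energy up.
I > Se: the two effects oppose for this pair; the across-period effect wins (1008 vs 941 kJ/mol).
N > I: the two effects oppose for this pair; the down-group effect wins (1402 vs 1008 kJ/mol).
Approximate values (kJ/mol): N 1402, Se 941, Sn 709, I 1008.
So from highest to lowest: N > I > Se > Sn.

N > I > Se > Sn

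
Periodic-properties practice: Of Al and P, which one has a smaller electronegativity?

Al

Al is in period 3, group 13; P is in period 3, group 15.
Smaller atoms with higher effective nuclear charge are more electronegative.
All lie in period 3, so electronegativity increases left to right.
So Al has the smaller electronegativity (Al < P).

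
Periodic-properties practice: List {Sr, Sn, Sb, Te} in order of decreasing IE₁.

Sr is in period 5, group 2; Sn is in period 5, group 14; Sb is in period 5, group 15; Te is in period 5, group 16.
Removing the outermost electron gets harder across a period and easier down a group.
All lie in period 5, so first ionization energy increases left to right.
So from highest to lowest: Te > Sb > Sn > Sr.

Te > Sb > Sn > Sr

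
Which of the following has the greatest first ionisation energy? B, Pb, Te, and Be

Be is in period 2, group 2; B is in period 2, group 13; Te is in period 5, group 16; Pb is in period 6, group 14.
First ionization energy rises across a period (greater Z_eff holds electrons more tightly) and falls down a group (valence electrons are farther from the nucleus).
These span different periods and groups, so the two trends combine.
B > Pb: period and group pull opposite ways; the down-group shift dominates (801 vs 716 kJ/mol).
Te > B: period and group pull opposite ways; the across-period shift dominates (869 vs 801 kJ/mol).
Be > Te: the two effects oppose for this pair; the down-group effect wins (900 vs 869 kJ/mol).
Note the exception: Be has a higher first ionization energy than B, contrary to the simple trend — removing B's lone 2p electron is easier than breaking Be's filled 2s².
For reference (kJ/mol): Be 900, B 801, Te 869, Pb 716.
The greatest first ionisation energy among these belongs to Be.

Be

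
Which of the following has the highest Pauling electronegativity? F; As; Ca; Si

F

Smaller atoms with higher effective nuclear charge are more electronegative.
Neither a single period nor a single group — weigh both effects.
Si > Ca: relative to Ca, both the across-period and down-group shifts push Si's electronegativity up.
As > Si: period and group pull opposite ways; the across-period shift dominates (2.18 vs 1.90).
F > As: both effects reinforce here, so F is clearly the higher of the two.
For reference (Pauling): F 3.98, Si 1.90, Ca 1.00, As 2.18.
The highest Pauling electronegativity among these belongs to F.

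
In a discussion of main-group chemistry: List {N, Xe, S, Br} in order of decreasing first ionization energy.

N, Xe, Br, S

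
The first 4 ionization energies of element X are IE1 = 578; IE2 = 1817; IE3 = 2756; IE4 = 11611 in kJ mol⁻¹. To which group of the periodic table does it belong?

Group 13

Look for the largest jump between consecutive ionization energies: IE4/IE3 ≈ 4.2, far larger than any earlier ratio.
That jump marks the point where a core electron is being removed. So the atom has 3 valence electrons.
A main-group element with 3 valence electrons is in group 13.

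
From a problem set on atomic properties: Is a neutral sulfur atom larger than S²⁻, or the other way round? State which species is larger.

Forming S²⁻ adds 2 electrons to S. More electron–electron repulsion in the same shell, with unchanged nuclear charge, lets the cloud expand.
An anion is larger than its parent atom: S²⁻ > S.

S²⁻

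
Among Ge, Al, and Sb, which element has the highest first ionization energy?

First ionization energy rises across a period (greater Z_eff holds electrons more tightly) and falls down a group (valence electrons are farther from the nucleus).
These sit on a diagonal, where the across-period and down-group effects partly cancel.
Ge > Al: period and group pull opposite ways; the across-period shift dominates (762 vs 578 kJ/mol).
Sb > Ge: the two effects oppose for this pair; the across-period effect wins (831 vs 762 kJ/mol).
Tabulated first ionization energy (kJ/mol): Al 578, Ge 762, Sb 831.
The highest first ionization energy among these belongs to Sb.

Sb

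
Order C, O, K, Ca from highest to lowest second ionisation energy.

O > K > C > Ca

The second ionization energy removes an electron from the +1 ion. For each element: C⁺ still has 3 valence electrons; O⁺ still has 5 valence electrons; K⁺ is the bare [Ar] core; Ca⁺ still has 1 valence electron.
Usually core removal costs more than valence removal, but here the competition is close: a tightly held n=2 valence electron can cost more to remove than an n=3 core electron, so the actual values have to decide it.
Valence configurations: C⁺ [He]2s²2p¹, O⁺ [He]2s²2p³, Ca⁺ [Ar]4s¹.
The numbers (kJ/mol): C 2353, O 3388, K 3052, Ca 1145.
So the second ionization energies run Ca < C < K < O.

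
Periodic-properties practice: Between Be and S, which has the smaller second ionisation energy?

IE_2 is the cost of taking one more electron from the +1 cation: Be⁺ still has 1 valence electron; S⁺ still has 5 valence electrons.
All are still removing valence electrons, so compare the +1 ions as you would atoms: IE_2 generally rises across a period (higher Z_eff) and falls down a group (larger shell), subject to the usual subshell exceptions.
Valence configurations: Be⁺ [He]2s¹, S⁺ [Ne]3s²3p³.
Approximate IE_2 values (kJ/mol): Be 1757, S 2252.
Putting it together, IE_2: Be < S.

Be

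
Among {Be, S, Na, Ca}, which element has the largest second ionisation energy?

Na

After 1 electron has been removed, what remains? Be⁺ still has 1 valence electron; S⁺ still has 5 valence electrons; Na⁺ is the bare [Ne] core; Ca⁺ still has 1 valence electron.
Breaking into a closed-shell core is much more expensive than removing a leftover valence electron — Na has the largest IE_2 here.
Valence configurations: Be⁺ [He]2s¹, S⁺ [Ne]3s²3p³, Ca⁺ [Ar]4s¹.
The numbers (kJ/mol): Be 1757, S 2252, Na 4562, Ca 1145.
Hence IE_2: Ca < Be < S < Na.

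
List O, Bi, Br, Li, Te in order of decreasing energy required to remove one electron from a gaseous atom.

O, Br, Te, Bi, Li

Across a period the outer electron is held more tightly (higher IE₁); down a group it sits in a higher shell, more shielded, and comes off more easily.
Here both period and group differ, so the two effects have to be weighed against each other.
Bi > Li: the two effects oppose for this pair; the across-period effect wins (703 vs 520 kJ/mol).
Te > Bi: both effects reinforce here, so Te is clearly the higher of the two.
Br > Te: relative to Te, both the across-period and down-group shifts push Br's first ionization energy up.
O > Br: period and group pull opposite ways; the down-group shift dominates (1314 vs 1140 kJ/mol).
Tabulated first ionization energy (kJ/mol): Li 520, O 1314, Br 1140, Te 869, Bi 703.
So from highest to lowest: O > Br > Te > Bi > Li.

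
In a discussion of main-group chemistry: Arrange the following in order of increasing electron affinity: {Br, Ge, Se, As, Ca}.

Ca < As < Ge < Se < Br

Ca is in period 4, group 2; Ge is in period 4, group 14; As is in period 4, group 15; Se is in period 4, group 16; Br is in period 4, group 17.
Electron affinity generally becomes more exothermic across a period toward the halogens and less exothermic down a group.
All lie in period 4; the across-period trend (electron affinity increases left to right) applies, with the exception below.
Note the exception: Ge has a higher electron affinity than As, contrary to the simple trend — adding an electron to As's half-filled 4p³ is unfavourable, so Ge (4p²) has the more exothermic EA.
Tabulated electron affinity (kJ/mol): Ca 2, Ge 119, As 78, Se 195, Br 325.
So from lowest to highest: Ca < As < Ge < Se < Br.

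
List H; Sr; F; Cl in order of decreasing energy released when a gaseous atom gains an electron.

H is in period 1, group 1; F is in period 2, group 17; Cl is in period 3, group 17; Sr is in period 5, group 2.
Atoms with high Z_eff and room in the valence shell (especially the halogens) have the most exothermic electron affinities.
These span different periods and groups, so the two trends combine.
H > Sr: the two effects oppose for this pair; the down-group effect wins (73 vs 5 kJ/mol).
F > H: the two effects oppose for this pair; the across-period effect wins (328 vs 73 kJ/mol).
Cl > F: this pair runs against the simple trend — see the exception note.
Note the exception: Cl has a higher electron affinity than F, contrary to the simple trend — F's small 2p subshell makes the incoming electron feel strong e⁻–e⁻ repulsion, so Cl actually releases more energy on gaining an electron.
For reference (kJ/mol): H 73, F 328, Cl 349, Sr 5.
So from highest to lowest: Cl > F > H > Sr.

Cl, F, H, Sr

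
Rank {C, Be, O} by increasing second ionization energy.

Be < C < O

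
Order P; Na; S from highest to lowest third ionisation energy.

Na > S > P

After 2 electrons have been removed, what remains? P²⁺ still has 3 valence electrons; Na²⁺ is already 1 electron into the core; S²⁺ still has 4 valence electrons.
Core electrons are held far more tightly than valence electrons, so Na tops the IE_3 order.
Valence configurations: P²⁺ [Ne]3s²3p¹, S²⁺ [Ne]3s²3p².
Tabulated IE_3 (kJ/mol): P 2914, Na 6910, S 3357.
Overall IE_3 order: P < S < Na.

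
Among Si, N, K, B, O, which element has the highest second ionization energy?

Consider each +1 ion: Si⁺ still has 3 valence electrons; N⁺ still has 4 valence electrons; K⁺ is the bare [Ar] core; B⁺ still has 2 valence electrons; O⁺ still has 5 valence electrons.
Usually core removal costs more than valence removal, but here the competition is close: a tightly held n=2 valence electron can cost more to remove than an n=3 core electron, so the actual values have to decide it.
Valence configurations: Si⁺ [Ne]3s²3p¹, N⁺ [He]2s²2p², B⁺ [He]2s², O⁺ [He]2s²2p³.
Approximate IE_2 values (kJ/mol): Si 1577, N 2856, K 3052, B 2427, O 3388.
Hence IE_2: Si < B < N < K < O.

O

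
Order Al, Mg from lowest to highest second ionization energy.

Mg, Al

IE_2 is the cost of taking one more electron from the +1 cation: Al⁺ still has 2 valence electrons; Mg⁺ still has 1 valence electron.
All are still removing valence electrons, so compare the +1 ions as you would atoms: IE_2 generally rises across a period (higher Z_eff) and falls down a group (larger shell), subject to the usual subshell exceptions.
Valence configurations: Al⁺ [Ne]3s², Mg⁺ [Ne]3s¹.
Tabulated IE_2 (kJ/mol): Al 1817, Mg 1451.
Overall IE_2 order: Mg < Al.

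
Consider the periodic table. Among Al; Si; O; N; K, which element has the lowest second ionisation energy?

IE_2 is the cost of taking one more electron from the +1 cation: Al⁺ still has 2 valence electrons; Si⁺ still has 3 valence electrons; O⁺ still has 5 valence electrons; N⁺ still has 4 valence electrons; K⁺ is the bare [Ar] core.
Usually core removal costs more than valence removal, but here the competition is close: a tightly held n=2 valence electron can cost more to remove than an n=3 core electron, so the actual values have to decide it.
Valence configurations: Al⁺ [Ne]3s², Si⁺ [Ne]3s²3p¹, O⁺ [He]2s²2p³, N⁺ [He]2s²2p².
Si⁺ loses a lone 3p electron whereas Al⁺ must break into a filled 3s² pair, so IE_2(Al) > IE_2(Si) even though Si has the higher nuclear charge.
Tabulated IE_2 (kJ/mol): Al 1817, Si 1577, O 3388, N 2856, K 3052.
Overall IE_2 order: Si < Al < N < K < O.

Si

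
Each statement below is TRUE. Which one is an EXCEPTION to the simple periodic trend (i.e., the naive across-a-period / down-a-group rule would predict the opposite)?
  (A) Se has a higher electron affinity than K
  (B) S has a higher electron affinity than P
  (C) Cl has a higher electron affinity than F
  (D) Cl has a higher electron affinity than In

The general trend: electron affinity increases across a period and decreases down a group.
(A) Se (period 4, group 16) vs K (period 4, group 1): the stated order agrees with the simple trend.
(B) S (period 3, group 16) vs P (period 3, group 15): the stated order agrees with the simple trend.
(C) Cl (period 3, group 17) vs F (period 2, group 17): the stated order contradicts the simple trend.
(D) Cl (period 3, group 17) vs In (period 5, group 13): the stated order agrees with the simple trend.
The exception is (C): F's small 2p subshell makes the incoming electron feel strong e⁻–e⁻ repulsion, so Cl actually releases more energy on gaining an electron.

(C)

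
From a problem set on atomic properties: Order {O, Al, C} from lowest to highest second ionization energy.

After 1 electron has been removed, what remains? O⁺ still has 5 valence electrons; Al⁺ still has 2 valence electrons; C⁺ still has 3 valence electrons.
All are still removing valence electrons, so compare the +1 ions as you would atoms: IE_2 generally rises across a period (higher Z_eff) and falls down a group (larger shell), subject to the usual subshell exceptions.
Valence configurations: O⁺ [He]2s²2p³, Al⁺ [Ne]3s², C⁺ [He]2s²2p¹.
The numbers (kJ/mol): O 3388, Al 1817, C 2353.
Overall IE_2 order: Al < C < O.

Al < C < O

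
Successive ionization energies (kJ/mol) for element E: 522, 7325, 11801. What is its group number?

Look for the largest jump between consecutive ionization energies: IE2/IE1 ≈ 14.0, far larger than any earlier ratio.
That jump marks the point where a core electron is being removed. So the atom has 1 valence electron.
A main-group element with 1 valence electron is in group 1.

Group 1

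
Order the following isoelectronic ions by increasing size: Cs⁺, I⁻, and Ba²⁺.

All of these have 54 electrons, so size is governed by nuclear charge alone: the more protons, the stronger the pull on the same electron cloud, and the smaller the ion.
Nuclear charges: Ba²⁺ (Z=56), Cs⁺ (Z=55), I⁻ (Z=53).
Smallest to largest: Ba²⁺ < Cs⁺ < I⁻.

Ba²⁺ < Cs⁺ < I⁻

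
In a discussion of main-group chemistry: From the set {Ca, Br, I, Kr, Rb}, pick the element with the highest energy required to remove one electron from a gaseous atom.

Removing the outermost electron gets harder across a period and easier down a group.
These span different periods and groups, so the two trends combine.
Ca > Rb: both effects reinforce here, so Ca is clearly the higher of the two.
I > Ca: the two effects oppose for this pair; the across-period effect wins (1008 vs 590 kJ/mol).
Br > I: Br sits above I in group 17, so the down-group effect alone puts Br higher.
Kr > Br: Kr lies to the right of Br in period 4, so the across-period effect alone puts Kr higher.
Tabulated first ionization energy (kJ/mol): Ca 590, Br 1140, Kr 1351, Rb 403, I 1008.
The highest energy required to remove one electron from a gaseous atom among these belongs to Kr.

Kr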